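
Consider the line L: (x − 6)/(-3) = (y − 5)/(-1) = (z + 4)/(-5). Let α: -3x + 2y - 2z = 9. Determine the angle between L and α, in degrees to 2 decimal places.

44.18

L has direction (-3, -1, -5) through (6, 5, -4).
sin θ = |n·v| / (|n||v|) = |17| / (√17 · √35) = 0.69693.
θ ≈ 44.18°.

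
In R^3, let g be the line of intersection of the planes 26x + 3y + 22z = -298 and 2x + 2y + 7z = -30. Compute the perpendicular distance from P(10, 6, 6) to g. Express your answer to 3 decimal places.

21.468

Direction of g: (26, 3, 22) × (2, 2, 7) = (-23, -138, 46).
A point on g: solving the two plane equations with x = -9 gives (-9, 8, -4).
Taking (-9, 8, -4) on g with direction v = (-23, -138, 46): w = P − (-9, 8, -4) = (19, -2, 10), and w × v = (1288, -1104, -2668).
Distance = |w × v| / |v| = √9995984 / √21689 ≈ 21.468.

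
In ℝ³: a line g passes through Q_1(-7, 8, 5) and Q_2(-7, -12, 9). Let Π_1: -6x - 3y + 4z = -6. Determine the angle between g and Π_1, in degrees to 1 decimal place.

28.5

A direction vector for g is Q_2 − Q_1 = (0, -20, 4).
sin θ = |n·v| / (|n||v|) = |76| / (√61 · √416) = 0.47709.
θ ≈ 28.5°.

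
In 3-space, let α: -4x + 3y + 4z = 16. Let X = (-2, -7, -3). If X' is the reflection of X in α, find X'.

(-10, -1, 5)

λ = (n·X − d)/|n|² = (-25 − 16)/41 = -1.
Reflection = X − 2λn = (-2, -7, -3) − (-2)·(-4, 3, 4) = (-10, -1, 5).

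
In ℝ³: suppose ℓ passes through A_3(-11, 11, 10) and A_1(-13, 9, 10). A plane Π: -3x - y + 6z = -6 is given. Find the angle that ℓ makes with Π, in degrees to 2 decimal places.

A direction vector for ℓ is A_1 − A_3 = (-2, -2, 0).
sin θ = |n·v| / (|n||v|) = |8| / (√46 · √8) = 0.41703.
θ ≈ 24.65°.

24.65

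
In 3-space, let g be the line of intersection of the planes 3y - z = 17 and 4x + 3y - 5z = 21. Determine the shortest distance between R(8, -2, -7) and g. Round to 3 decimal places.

12.397

Direction of g: (0, 3, -1) × (4, 3, -5) = (-12, -4, -12).
A point on g: solving the two plane equations with x = 2 gives (2, 6, 1).
Taking (2, 6, 1) on g with direction v = (-12, -4, -12): w = R − (2, 6, 1) = (6, -8, -8), and w × v = (64, 168, -120).
Distance = |w × v| / |v| = √46720 / √304 ≈ 12.397.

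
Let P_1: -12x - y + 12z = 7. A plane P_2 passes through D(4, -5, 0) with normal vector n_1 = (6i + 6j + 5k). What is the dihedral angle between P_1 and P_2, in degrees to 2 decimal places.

P_2: n_1·r = n_1·D gives 6x + 6y + 5z = -6.
cos θ = |n₁·n₂| / (|n₁||n₂|) = |-18| / (√289 · √97).
θ = arccos(0.10751) ≈ 83.83°.

83.83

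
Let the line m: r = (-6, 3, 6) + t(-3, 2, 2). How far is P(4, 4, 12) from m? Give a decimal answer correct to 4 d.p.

Taking (-6, 3, 6) on m with direction v = (-3, 2, 2): w = P − (-6, 3, 6) = (10, 1, 6), and w × v = (-10, -38, 23).
Distance = |w × v| / |v| = √2073 / √17 ≈ 11.0427.

11.0427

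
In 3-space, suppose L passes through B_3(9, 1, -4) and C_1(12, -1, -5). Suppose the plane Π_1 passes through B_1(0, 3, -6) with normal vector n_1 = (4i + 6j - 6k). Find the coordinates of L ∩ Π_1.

A direction vector for L is C_1 − B_3 = (3, -2, -1).
Π_1: n_1·r = n_1·B_1 gives 4x + 6y - 6z = 54.
Substitute r = (9, 1, -4) + t(3, -2, -1) into the plane: 66 + 6t = 54, so t = -2.
Intersection: (9, 1, -4) + (-2)·(3, -2, -1) = (3, 5, -2).

(3, 5, -2)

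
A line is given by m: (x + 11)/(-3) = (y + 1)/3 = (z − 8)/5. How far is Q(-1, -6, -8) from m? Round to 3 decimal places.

m has direction (-3, 3, 5) through (-11, -1, 8).
Taking (-11, -1, 8) on m with direction v = (-3, 3, 5): w = Q − (-11, -1, 8) = (10, -5, -16), and w × v = (23, -2, 15).
Distance = |w × v| / |v| = √758 / √43 ≈ 4.199.

4.199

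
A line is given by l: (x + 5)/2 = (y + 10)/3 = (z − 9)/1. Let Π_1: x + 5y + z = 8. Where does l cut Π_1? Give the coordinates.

l has direction (2, 3, 1) through (-5, -10, 9).
Substitute r = (-5, -10, 9) + t(2, 3, 1) into the plane: -46 + 18t = 8, so t = 3.
Intersection: (-5, -10, 9) + 3·(2, 3, 1) = (1, -1, 12).

(1, -1, 12)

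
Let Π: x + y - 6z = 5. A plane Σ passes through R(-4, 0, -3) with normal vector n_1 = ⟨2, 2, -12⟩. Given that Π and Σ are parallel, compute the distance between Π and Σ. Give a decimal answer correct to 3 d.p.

1.460

Σ: n_1·r = n_1·R gives 2x + 2y - 12z = 28.
Rescale Σ by 1/2: x + y - 6z = 14. Then distance = |5 − 14| / √38 ≈ 1.460.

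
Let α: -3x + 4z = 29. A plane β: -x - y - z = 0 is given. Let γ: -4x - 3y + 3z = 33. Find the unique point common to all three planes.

Solving the 3×3 linear system -3x + 4z = 29, -x - y - z = 0, -4x - 3y + 3z = 33 (e.g. by elimination or Cramer's rule, determinant = 14) gives (-3, -2, 5).

(-3, -2, 5)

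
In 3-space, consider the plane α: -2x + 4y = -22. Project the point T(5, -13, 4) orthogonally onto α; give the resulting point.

(1, -5, 4)

Foot = T − λn with λ = (n·T − d)/|n|² = (-62 − (-22))/20 = -2.
Foot = (5, -13, 4) − (-2)·(-2, 4, 0) = (1, -5, 4).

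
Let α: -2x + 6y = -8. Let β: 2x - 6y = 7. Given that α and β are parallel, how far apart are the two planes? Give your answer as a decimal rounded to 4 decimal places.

0.1581

Rescale β by 1/(-1): -2x + 6y = -7. Then distance = |-8 − (-7)| / √40 ≈ 0.1581.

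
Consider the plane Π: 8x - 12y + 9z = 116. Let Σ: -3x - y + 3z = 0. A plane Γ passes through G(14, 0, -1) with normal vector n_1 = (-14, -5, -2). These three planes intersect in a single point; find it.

(10, 6, 12)

Γ: n_1·r = n_1·G gives -14x - 5y - 2z = -194.
Solving the 3×3 linear system 8x - 12y + 9z = 116, -3x - y + 3z = 0, -14x - 5y - 2z = -194 (e.g. by elimination or Cramer's rule, determinant = 721) gives (10, 6, 12).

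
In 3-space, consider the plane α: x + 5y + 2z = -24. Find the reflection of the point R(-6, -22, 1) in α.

λ = (n·R − d)/|n|² = (-114 − (-24))/30 = -3.
Reflection = R − 2λn = (-6, -22, 1) − (-6)·(1, 5, 2) = (0, 8, 13).

(0, 8, 13)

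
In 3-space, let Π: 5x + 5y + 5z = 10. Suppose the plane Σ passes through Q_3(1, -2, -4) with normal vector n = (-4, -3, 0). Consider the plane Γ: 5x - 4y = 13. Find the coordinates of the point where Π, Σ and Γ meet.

Σ: n·r = n·Q_3 gives -4x - 3y = 2.
Solving the 3×3 linear system 5x + 5y + 5z = 10, -4x - 3y = 2, 5x - 4y = 13 (e.g. by elimination or Cramer's rule, determinant = 155) gives (1, -2, 3).

(1, -2, 3)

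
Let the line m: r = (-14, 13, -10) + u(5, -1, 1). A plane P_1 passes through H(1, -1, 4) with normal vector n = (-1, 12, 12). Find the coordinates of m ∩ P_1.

P_1: n·r = n·H gives -x + 12y + 12z = 35.
Substitute r = (-14, 13, -10) + t(5, -1, 1) into the plane: 50 + (-5)t = 35, so t = 3.
Intersection: (-14, 13, -10) + 3·(5, -1, 1) = (1, 10, -7).

(1, 10, -7)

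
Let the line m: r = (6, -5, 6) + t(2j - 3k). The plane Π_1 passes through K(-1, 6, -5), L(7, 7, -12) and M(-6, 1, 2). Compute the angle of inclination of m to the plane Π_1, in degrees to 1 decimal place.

KL = (8, 1, -7), KM = (-5, -5, 7); a normal to Π_1 is KL × KM = (-28, -21, -35).
Using K: Π_1 has equation -28x - 21y - 35z = 77.
sin θ = |n·v| / (|n||v|) = |63| / (√2450 · √13) = 0.35301.
θ ≈ 20.7°.

20.7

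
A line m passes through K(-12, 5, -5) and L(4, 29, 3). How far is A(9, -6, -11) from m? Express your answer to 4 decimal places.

A direction vector for m is L − K = (16, 24, 8).
Taking (-12, 5, -5) on m with direction v = (16, 24, 8): w = A − (-12, 5, -5) = (21, -11, -6), and w × v = (56, -264, 680).
Distance = |w × v| / |v| = √535232 / √896 ≈ 24.4409.

24.4409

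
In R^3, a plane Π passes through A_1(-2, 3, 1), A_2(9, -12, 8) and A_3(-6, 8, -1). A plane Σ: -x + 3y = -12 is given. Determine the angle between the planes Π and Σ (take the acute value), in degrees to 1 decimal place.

63.7

A_1A_2 = (11, -15, 7), A_1A_3 = (-4, 5, -2); a normal to Π is A_1A_2 × A_1A_3 = (-5, -6, -5).
Using A_1: Π has equation -5x - 6y - 5z = -13.
cos θ = |n₁·n₂| / (|n₁||n₂|) = |-13| / (√86 · √10).
θ = arccos(0.44330) ≈ 63.7°.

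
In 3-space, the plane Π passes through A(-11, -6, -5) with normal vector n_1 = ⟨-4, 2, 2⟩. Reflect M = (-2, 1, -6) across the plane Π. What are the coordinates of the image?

(-10, 5, -2)

Π: n_1·r = n_1·A gives -4x + 2y + 2z = 22.
λ = (n·M − d)/|n|² = (-2 − 22)/24 = -1.
Reflection = M − 2λn = (-2, 1, -6) − (-2)·(-4, 2, 2) = (-10, 5, -2).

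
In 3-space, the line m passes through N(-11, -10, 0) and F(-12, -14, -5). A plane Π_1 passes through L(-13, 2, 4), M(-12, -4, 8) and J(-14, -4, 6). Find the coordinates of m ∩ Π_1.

(-9, -2, 10)

A direction vector for m is F − N = (-1, -4, -5).
LM = (1, -6, 4), LJ = (-1, -6, 2); a normal to Π_1 is LM × LJ = (12, -6, -12).
Using L: Π_1 has equation 12x - 6y - 12z = -216.
Substitute r = (-11, -10, 0) + t(-1, -4, -5) into the plane: -72 + 72t = -216, so t = -2.
Intersection: (-11, -10, 0) + (-2)·(-1, -4, -5) = (-9, -2, 10).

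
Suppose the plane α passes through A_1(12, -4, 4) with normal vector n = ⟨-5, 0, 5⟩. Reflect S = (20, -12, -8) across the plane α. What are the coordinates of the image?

α: n·r = n·A_1 gives -5x + 5z = -40.
λ = (n·S − d)/|n|² = (-140 − (-40))/50 = -2.
Reflection = S − 2λn = (20, -12, -8) − (-4)·(-5, 0, 5) = (0, -12, 12).

(0, -12, 12)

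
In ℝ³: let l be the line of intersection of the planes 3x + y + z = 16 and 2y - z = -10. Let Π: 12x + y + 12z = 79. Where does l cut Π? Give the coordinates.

(7, -5, 0)

Direction of l: (3, 1, 1) × (0, 2, -1) = (-3, 3, 6).
A point on l: solving the two plane equations with x = 4 gives (4, -2, 6).
Substitute r = (4, -2, 6) + t(-3, 3, 6) into the plane: 118 + 39t = 79, so t = -1.
Intersection: (4, -2, 6) + (-1)·(-3, 3, 6) = (7, -5, 0).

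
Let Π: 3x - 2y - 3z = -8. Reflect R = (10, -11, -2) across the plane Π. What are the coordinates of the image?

(-8, 1, 16)

λ = (n·R − d)/|n|² = (58 − (-8))/22 = 3.
Reflection = R − 2λn = (10, -11, -2) − 6·(3, -2, -3) = (-8, 1, 16).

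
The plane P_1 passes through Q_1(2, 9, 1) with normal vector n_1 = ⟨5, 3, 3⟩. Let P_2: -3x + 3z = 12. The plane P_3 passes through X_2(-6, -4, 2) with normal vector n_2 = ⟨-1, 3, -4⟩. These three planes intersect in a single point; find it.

P_1: n_1·r = n_1·Q_1 gives 5x + 3y + 3z = 40.
P_3: n_2·r = n_2·X_2 gives -x + 3y - 4z = -14.
Solving the 3×3 linear system 5x + 3y + 3z = 40, -3x + 3z = 12, -x + 3y - 4z = -14 (e.g. by elimination or Cramer's rule, determinant = -117) gives (2, 4, 6).

(2, 4, 6)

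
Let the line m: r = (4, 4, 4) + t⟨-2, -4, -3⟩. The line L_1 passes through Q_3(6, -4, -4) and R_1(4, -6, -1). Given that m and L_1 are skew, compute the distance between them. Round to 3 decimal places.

A direction vector for L_1 is R_1 − Q_3 = (-2, -2, 3).
Common perpendicular direction n = (-2, -4, -3) × (-2, -2, 3) = (-18, 12, -4).
With w = (6, -4, -4) − (4, 4, 4) = (2, -8, -8), w · n = -100.
Distance = |w · n| / |n| = |-100| / √484 ≈ 4.545.

4.545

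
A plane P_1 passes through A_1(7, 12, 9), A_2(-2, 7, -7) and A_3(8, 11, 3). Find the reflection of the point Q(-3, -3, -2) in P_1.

(-7, 17, -6)

A_1A_2 = (-9, -5, -16), A_1A_3 = (1, -1, -6); a normal to P_1 is A_1A_2 × A_1A_3 = (14, -70, 14).
Using A_1: P_1 has equation 14x - 70y + 14z = -616.
λ = (n·Q − d)/|n|² = (140 − (-616))/5292 = 1/7.
Reflection = Q − 2λn = (-3, -3, -2) − (2/7)·(14, -70, 14) = (-7, 17, -6).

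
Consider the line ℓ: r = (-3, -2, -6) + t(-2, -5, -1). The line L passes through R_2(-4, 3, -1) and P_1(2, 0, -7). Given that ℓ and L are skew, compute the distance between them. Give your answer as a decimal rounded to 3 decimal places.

1.300

A direction vector for L is P_1 − R_2 = (6, -3, -6).
Common perpendicular direction n = (-2, -5, -1) × (6, -3, -6) = (27, -18, 36).
With w = (-4, 3, -1) − (-3, -2, -6) = (-1, 5, 5), w · n = 63.
Distance = |w · n| / |n| = |63| / √2349 ≈ 1.300.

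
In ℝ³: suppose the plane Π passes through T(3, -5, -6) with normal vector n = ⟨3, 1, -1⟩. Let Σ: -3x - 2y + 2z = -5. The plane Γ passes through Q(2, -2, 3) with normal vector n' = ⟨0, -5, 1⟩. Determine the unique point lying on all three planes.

Π: n·r = n·T gives 3x + y - z = 10.
Γ: n'·r = n'·Q gives -5y + z = 13.
Solving the 3×3 linear system 3x + y - z = 10, -3x - 2y + 2z = -5, -5y + z = 13 (e.g. by elimination or Cramer's rule, determinant = 12) gives (5, -2, 3).

(5, -2, 3)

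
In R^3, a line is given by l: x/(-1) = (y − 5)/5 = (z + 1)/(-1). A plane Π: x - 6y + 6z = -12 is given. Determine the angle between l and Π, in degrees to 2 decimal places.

56.45

l has direction (-1, 5, -1) through (0, 5, -1).
sin θ = |n·v| / (|n||v|) = |-37| / (√73 · √27) = 0.83341.
θ ≈ 56.45°.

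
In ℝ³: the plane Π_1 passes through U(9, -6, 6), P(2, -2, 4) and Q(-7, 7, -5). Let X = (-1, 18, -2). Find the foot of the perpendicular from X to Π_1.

(-5, 8, -8)

UP = (-7, 4, -2), UQ = (-16, 13, -11); a normal to Π_1 is UP × UQ = (-18, -45, -27).
Using U: Π_1 has equation -18x - 45y - 27z = -54.
Foot = X − λn with λ = (n·X − d)/|n|² = (-738 − (-54))/3078 = -2/9.
Foot = (-1, 18, -2) − (-2/9)·(-18, -45, -27) = (-5, 8, -8).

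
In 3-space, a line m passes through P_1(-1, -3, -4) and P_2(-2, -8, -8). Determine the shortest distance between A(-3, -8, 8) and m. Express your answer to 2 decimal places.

A direction vector for m is P_2 − P_1 = (-1, -5, -4).
Taking (-1, -3, -4) on m with direction v = (-1, -5, -4): w = A − (-1, -3, -4) = (-2, -5, 12), and w × v = (80, -20, 5).
Distance = |w × v| / |v| = √6825 / √42 ≈ 12.75.

12.75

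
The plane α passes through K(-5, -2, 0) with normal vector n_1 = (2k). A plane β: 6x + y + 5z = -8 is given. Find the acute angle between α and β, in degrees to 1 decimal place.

50.6

α: n_1·r = n_1·K gives 2z = 0.
cos θ = |n₁·n₂| / (|n₁||n₂|) = |10| / (√4 · √62).
θ = arccos(0.63500) ≈ 50.6°.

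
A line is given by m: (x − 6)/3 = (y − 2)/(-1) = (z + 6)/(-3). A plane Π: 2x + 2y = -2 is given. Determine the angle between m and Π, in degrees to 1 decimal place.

m has direction (3, -1, -3) through (6, 2, -6).
sin θ = |n·v| / (|n||v|) = |4| / (√8 · √19) = 0.32444.
θ ≈ 18.9°.

18.9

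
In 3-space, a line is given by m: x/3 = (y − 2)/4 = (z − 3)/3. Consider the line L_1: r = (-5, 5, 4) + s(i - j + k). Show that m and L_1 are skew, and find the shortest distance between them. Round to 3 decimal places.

4.243

m has direction (3, 4, 3) through (0, 2, 3).
Common perpendicular direction n = (3, 4, 3) × (1, -1, 1) = (7, 0, -7).
With w = (-5, 5, 4) − (0, 2, 3) = (-5, 3, 1), w · n = -42.
Since n ≠ 0 the lines are not parallel, and w · n = -42 ≠ 0 so they do not intersect; hence they are skew.
Distance = |w · n| / |n| = |-42| / √98 ≈ 4.243.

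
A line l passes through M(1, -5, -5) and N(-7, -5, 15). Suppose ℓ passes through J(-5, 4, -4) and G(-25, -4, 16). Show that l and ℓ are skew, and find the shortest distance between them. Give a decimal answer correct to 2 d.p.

10.34

A direction vector for l is N − M = (-8, 0, 20).
A direction vector for ℓ is G − J = (-20, -8, 20).
Common perpendicular direction n = (-8, 0, 20) × (-20, -8, 20) = (160, -240, 64).
With w = (-5, 4, -4) − (1, -5, -5) = (-6, 9, 1), w · n = -3056.
Since n ≠ 0 the lines are not parallel, and w · n = -3056 ≠ 0 so they do not intersect; hence they are skew.
Distance = |w · n| / |n| = |-3056| / √87296 ≈ 10.34.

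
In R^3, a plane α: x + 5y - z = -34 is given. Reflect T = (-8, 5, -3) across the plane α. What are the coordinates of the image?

(-12, -15, 1)

λ = (n·T − d)/|n|² = (20 − (-34))/27 = 2.
Reflection = T − 2λn = (-8, 5, -3) − 4·(1, 5, -1) = (-12, -15, 1).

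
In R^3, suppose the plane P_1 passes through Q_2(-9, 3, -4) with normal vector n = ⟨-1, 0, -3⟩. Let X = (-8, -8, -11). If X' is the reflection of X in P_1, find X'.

(-4, -8, 1)

P_1: n·r = n·Q_2 gives -x - 3z = 21.
λ = (n·X − d)/|n|² = (41 − 21)/10 = 2.
Reflection = X − 2λn = (-8, -8, -11) − 4·(-1, 0, -3) = (-4, -8, 1).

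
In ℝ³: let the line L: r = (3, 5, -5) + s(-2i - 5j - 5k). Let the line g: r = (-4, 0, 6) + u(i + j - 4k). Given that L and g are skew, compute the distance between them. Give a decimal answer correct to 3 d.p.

Common perpendicular direction n = (-2, -5, -5) × (1, 1, -4) = (25, -13, 3).
With w = (-4, 0, 6) − (3, 5, -5) = (-7, -5, 11), w · n = -77.
Distance = |w · n| / |n| = |-77| / √803 ≈ 2.717.

2.717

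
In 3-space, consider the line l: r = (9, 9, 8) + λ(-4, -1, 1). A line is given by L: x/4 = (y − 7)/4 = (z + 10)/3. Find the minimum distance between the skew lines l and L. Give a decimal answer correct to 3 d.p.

11.657

L has direction (4, 4, 3) through (0, 7, -10).
Common perpendicular direction n = (-4, -1, 1) × (4, 4, 3) = (-7, 16, -12).
With w = (0, 7, -10) − (9, 9, 8) = (-9, -2, -18), w · n = 247.
Distance = |w · n| / |n| = |247| / √449 ≈ 11.657.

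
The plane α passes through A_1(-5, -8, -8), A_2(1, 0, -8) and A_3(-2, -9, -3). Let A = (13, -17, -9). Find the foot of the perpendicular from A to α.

A_1A_2 = (6, 8, 0), A_1A_3 = (3, -1, 5); a normal to α is A_1A_2 × A_1A_3 = (40, -30, -30).
Using A_1: α has equation 40x - 30y - 30z = 280.
Foot = A − λn with λ = (n·A − d)/|n|² = (1300 − 280)/3400 = 3/10.
Foot = (13, -17, -9) − (3/10)·(40, -30, -30) = (1, -8, 0).

(1, -8, 0)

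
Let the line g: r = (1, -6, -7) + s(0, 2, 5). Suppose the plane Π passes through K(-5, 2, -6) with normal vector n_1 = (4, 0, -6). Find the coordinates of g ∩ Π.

Π: n_1·r = n_1·K gives 4x - 6z = 16.
Substitute r = (1, -6, -7) + t(0, 2, 5) into the plane: 46 + (-30)t = 16, so t = 1.
Intersection: (1, -6, -7) + 1·(0, 2, 5) = (1, -4, -2).

(1, -4, -2)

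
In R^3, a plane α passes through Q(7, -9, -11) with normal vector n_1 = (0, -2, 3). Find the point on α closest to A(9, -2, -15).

(9, -6, -9)

α: n_1·r = n_1·Q gives -2y + 3z = -15.
Foot = A − λn with λ = (n·A − d)/|n|² = (-41 − (-15))/13 = -2.
Foot = (9, -2, -15) − (-2)·(0, -2, 3) = (9, -6, -9).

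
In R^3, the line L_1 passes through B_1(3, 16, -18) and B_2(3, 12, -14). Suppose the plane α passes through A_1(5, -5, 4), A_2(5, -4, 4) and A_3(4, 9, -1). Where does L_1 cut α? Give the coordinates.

(3, 4, -6)

A direction vector for L_1 is B_2 − B_1 = (0, -4, 4).
A_1A_2 = (0, 1, 0), A_1A_3 = (-1, 14, -5); a normal to α is A_1A_2 × A_1A_3 = (-5, 0, 1).
Using A_1: α has equation -5x + z = -21.
Substitute r = (3, 16, -18) + t(0, -4, 4) into the plane: -33 + 4t = -21, so t = 3.
Intersection: (3, 16, -18) + 3·(0, -4, 4) = (3, 4, -6).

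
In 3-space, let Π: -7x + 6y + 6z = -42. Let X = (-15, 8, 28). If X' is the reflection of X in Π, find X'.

(27, -28, -8)

λ = (n·X − d)/|n|² = (321 − (-42))/121 = 3.
Reflection = X − 2λn = (-15, 8, 28) − 6·(-7, 6, 6) = (27, -28, -8).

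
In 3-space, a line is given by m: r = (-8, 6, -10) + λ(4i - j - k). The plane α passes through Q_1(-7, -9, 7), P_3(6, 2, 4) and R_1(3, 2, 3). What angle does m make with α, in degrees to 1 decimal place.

34.5

Q_1P_3 = (13, 11, -3), Q_1R_1 = (10, 11, -4); a normal to α is Q_1P_3 × Q_1R_1 = (-11, 22, 33).
Using Q_1: α has equation -11x + 22y + 33z = 110.
sin θ = |n·v| / (|n||v|) = |-99| / (√1694 · √18) = 0.56695.
θ ≈ 34.5°.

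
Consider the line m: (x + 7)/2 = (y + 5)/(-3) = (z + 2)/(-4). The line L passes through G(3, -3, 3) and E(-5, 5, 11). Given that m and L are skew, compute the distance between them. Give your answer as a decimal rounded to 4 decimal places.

m has direction (2, -3, -4) through (-7, -5, -2).
A direction vector for L is E − G = (-8, 8, 8).
Common perpendicular direction n = (2, -3, -4) × (-8, 8, 8) = (8, 16, -8).
With w = (3, -3, 3) − (-7, -5, -2) = (10, 2, 5), w · n = 72.
Distance = |w · n| / |n| = |72| / √384 ≈ 3.6742.

3.6742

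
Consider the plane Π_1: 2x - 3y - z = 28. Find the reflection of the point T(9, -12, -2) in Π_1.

(1, 0, 2)

λ = (n·T − d)/|n|² = (56 − 28)/14 = 2.
Reflection = T − 2λn = (9, -12, -2) − 4·(2, -3, -1) = (1, 0, 2).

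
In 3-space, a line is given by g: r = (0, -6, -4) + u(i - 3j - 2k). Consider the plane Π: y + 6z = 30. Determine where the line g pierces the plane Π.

Substitute r = (0, -6, -4) + t(1, -3, -2) into the plane: -30 + (-15)t = 30, so t = -4.
Intersection: (0, -6, -4) + (-4)·(1, -3, -2) = (-4, 6, 4).

(-4, 6, 4)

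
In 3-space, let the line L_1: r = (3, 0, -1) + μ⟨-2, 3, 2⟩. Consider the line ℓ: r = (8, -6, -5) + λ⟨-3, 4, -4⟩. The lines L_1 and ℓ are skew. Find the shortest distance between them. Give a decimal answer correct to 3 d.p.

Common perpendicular direction n = (-2, 3, 2) × (-3, 4, -4) = (-20, -14, 1).
With w = (8, -6, -5) − (3, 0, -1) = (5, -6, -4), w · n = -20.
Distance = |w · n| / |n| = |-20| / √597 ≈ 0.819.

0.819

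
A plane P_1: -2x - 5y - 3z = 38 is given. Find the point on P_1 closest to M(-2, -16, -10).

Foot = M − λn with λ = (n·M − d)/|n|² = (114 − 38)/38 = 2.
Foot = (-2, -16, -10) − 2·(-2, -5, -3) = (2, -6, -4).

(2, -6, -4)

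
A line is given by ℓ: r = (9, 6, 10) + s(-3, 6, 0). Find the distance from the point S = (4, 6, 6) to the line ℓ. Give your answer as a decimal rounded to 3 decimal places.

Taking (9, 6, 10) on ℓ with direction v = (-3, 6, 0): w = S − (9, 6, 10) = (-5, 0, -4), and w × v = (24, 12, -30).
Distance = |w × v| / |v| = √1620 / √45 ≈ 6.000.

6.000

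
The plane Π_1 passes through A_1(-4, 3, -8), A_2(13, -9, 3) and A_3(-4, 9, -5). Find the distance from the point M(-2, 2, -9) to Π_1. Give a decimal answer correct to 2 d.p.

1.67

A_1A_2 = (17, -12, 11), A_1A_3 = (0, 6, 3); a normal to Π_1 is A_1A_2 × A_1A_3 = (-102, -51, 102).
Using A_1: Π_1 has equation -102x - 51y + 102z = -561.
n·M − d = (-102)·(-2) + (-51)·(2) + (102)·(-9) − (-561) = -255; |n| = √23409.
Distance = |-255| / √23409 = 255/√23409 ≈ 1.67.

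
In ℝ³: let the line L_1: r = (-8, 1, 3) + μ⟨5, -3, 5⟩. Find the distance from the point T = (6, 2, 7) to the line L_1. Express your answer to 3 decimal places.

Taking (-8, 1, 3) on L_1 with direction v = (5, -3, 5): w = T − (-8, 1, 3) = (14, 1, 4), and w × v = (17, -50, -47).
Distance = |w × v| / |v| = √4998 / √59 ≈ 9.204.

9.204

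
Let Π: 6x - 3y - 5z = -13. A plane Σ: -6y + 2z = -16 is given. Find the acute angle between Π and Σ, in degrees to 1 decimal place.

cos θ = |n₁·n₂| / (|n₁||n₂|) = |8| / (√70 · √40).
θ = arccos(0.15119) ≈ 81.3°.

81.3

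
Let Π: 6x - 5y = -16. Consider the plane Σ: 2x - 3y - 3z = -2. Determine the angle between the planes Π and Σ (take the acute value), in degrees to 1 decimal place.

42.5

cos θ = |n₁·n₂| / (|n₁||n₂|) = |27| / (√61 · √22).
θ = arccos(0.73703) ≈ 42.5°.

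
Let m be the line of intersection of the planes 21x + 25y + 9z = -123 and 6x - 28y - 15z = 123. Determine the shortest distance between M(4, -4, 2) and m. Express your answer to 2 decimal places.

4.43

Direction of m: (21, 25, 9) × (6, -28, -15) = (-123, 369, -738).
A point on m: solving the two plane equations with x = 0 gives (0, -6, 3).
Taking (0, -6, 3) on m with direction v = (-123, 369, -738): w = M − (0, -6, 3) = (4, 2, -1), and w × v = (-1107, 3075, 1722).
Distance = |w × v| / |v| = √13646358 / √695934 ≈ 4.43.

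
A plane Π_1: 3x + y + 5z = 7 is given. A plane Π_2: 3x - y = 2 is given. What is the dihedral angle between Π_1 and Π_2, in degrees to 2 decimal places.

cos θ = |n₁·n₂| / (|n₁||n₂|) = |8| / (√35 · √10).
θ = arccos(0.42762) ≈ 64.68°.

64.68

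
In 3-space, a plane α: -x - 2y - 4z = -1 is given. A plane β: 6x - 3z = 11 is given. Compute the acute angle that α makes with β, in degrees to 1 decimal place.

78.7

cos θ = |n₁·n₂| / (|n₁||n₂|) = |6| / (√21 · √45).
θ = arccos(0.19518) ≈ 78.7°.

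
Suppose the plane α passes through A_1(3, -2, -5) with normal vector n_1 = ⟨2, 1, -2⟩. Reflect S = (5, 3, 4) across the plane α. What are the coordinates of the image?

α: n_1·r = n_1·A_1 gives 2x + y - 2z = 14.
λ = (n·S − d)/|n|² = (5 − 14)/9 = -1.
Reflection = S − 2λn = (5, 3, 4) − (-2)·(2, 1, -2) = (9, 5, 0).

(9, 5, 0)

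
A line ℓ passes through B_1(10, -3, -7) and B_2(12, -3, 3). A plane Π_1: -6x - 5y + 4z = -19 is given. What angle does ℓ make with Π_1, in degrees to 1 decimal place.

A direction vector for ℓ is B_2 − B_1 = (2, 0, 10).
sin θ = |n·v| / (|n||v|) = |28| / (√77 · √104) = 0.31289.
θ ≈ 18.2°.

18.2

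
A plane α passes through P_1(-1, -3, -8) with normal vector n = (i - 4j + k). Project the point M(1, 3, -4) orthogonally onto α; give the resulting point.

α: n·r = n·P_1 gives x - 4y + z = 3.
Foot = M − λn with λ = (n·M − d)/|n|² = (-15 − 3)/18 = -1.
Foot = (1, 3, -4) − (-1)·(1, -4, 1) = (2, -1, -3).

(2, -1, -3)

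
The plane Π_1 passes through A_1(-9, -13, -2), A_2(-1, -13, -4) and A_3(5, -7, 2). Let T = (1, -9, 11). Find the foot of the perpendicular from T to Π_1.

(0, -4, 7)

A_1A_2 = (8, 0, -2), A_1A_3 = (14, 6, 4); a normal to Π_1 is A_1A_2 × A_1A_3 = (12, -60, 48).
Using A_1: Π_1 has equation 12x - 60y + 48z = 576.
Foot = T − λn with λ = (n·T − d)/|n|² = (1080 − 576)/6048 = 1/12.
Foot = (1, -9, 11) − (1/12)·(12, -60, 48) = (0, -4, 7).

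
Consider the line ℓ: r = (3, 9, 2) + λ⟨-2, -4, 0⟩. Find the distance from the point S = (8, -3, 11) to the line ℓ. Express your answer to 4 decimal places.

13.3342

Taking (3, 9, 2) on ℓ with direction v = (-2, -4, 0): w = S − (3, 9, 2) = (5, -12, 9), and w × v = (36, -18, -44).
Distance = |w × v| / |v| = √3556 / √20 ≈ 13.3342.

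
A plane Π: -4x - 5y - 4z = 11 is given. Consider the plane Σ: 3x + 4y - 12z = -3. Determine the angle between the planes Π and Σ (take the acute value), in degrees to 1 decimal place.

80.6

cos θ = |n₁·n₂| / (|n₁||n₂|) = |16| / (√57 · √169).
θ = arccos(0.16302) ≈ 80.6°.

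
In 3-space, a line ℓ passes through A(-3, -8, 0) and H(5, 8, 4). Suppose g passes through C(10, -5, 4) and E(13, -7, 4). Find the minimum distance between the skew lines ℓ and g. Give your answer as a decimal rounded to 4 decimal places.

1.7682

A direction vector for ℓ is H − A = (8, 16, 4).
A direction vector for g is E − C = (3, -2, 0).
Common perpendicular direction n = (8, 16, 4) × (3, -2, 0) = (8, 12, -64).
With w = (10, -5, 4) − (-3, -8, 0) = (13, 3, 4), w · n = -116.
Distance = |w · n| / |n| = |-116| / √4304 ≈ 1.7682.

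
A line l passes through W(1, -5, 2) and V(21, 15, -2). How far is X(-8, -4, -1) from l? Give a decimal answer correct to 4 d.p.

8.0098

A direction vector for l is V − W = (20, 20, -4).
Taking (1, -5, 2) on l with direction v = (20, 20, -4): w = X − (1, -5, 2) = (-9, 1, -3), and w × v = (56, -96, -200).
Distance = |w × v| / |v| = √52352 / √816 ≈ 8.0098.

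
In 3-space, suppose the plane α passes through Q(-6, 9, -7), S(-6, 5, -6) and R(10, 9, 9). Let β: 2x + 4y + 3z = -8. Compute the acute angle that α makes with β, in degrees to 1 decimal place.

QS = (0, -4, 1), QR = (16, 0, 16); a normal to α is QS × QR = (-64, 16, 64).
Using Q: α has equation -64x + 16y + 64z = 80.
cos θ = |n₁·n₂| / (|n₁||n₂|) = |128| / (√8448 · √29).
θ = arccos(0.25860) ≈ 75.0°.

75.0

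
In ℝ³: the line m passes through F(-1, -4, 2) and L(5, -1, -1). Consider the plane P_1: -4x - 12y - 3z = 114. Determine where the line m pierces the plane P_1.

(-9, -8, 6)

A direction vector for m is L − F = (6, 3, -3).
Substitute r = (-1, -4, 2) + t(6, 3, -3) into the plane: 46 + (-51)t = 114, so t = -4/3.
Intersection: (-1, -4, 2) + (-4/3)·(6, 3, -3) = (-9, -8, 6).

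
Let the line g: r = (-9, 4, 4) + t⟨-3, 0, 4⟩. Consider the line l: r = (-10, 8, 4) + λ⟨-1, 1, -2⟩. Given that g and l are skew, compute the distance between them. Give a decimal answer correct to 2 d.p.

Common perpendicular direction n = (-3, 0, 4) × (-1, 1, -2) = (-4, -10, -3).
With w = (-10, 8, 4) − (-9, 4, 4) = (-1, 4, 0), w · n = -36.
Distance = |w · n| / |n| = |-36| / √125 ≈ 3.22.

3.22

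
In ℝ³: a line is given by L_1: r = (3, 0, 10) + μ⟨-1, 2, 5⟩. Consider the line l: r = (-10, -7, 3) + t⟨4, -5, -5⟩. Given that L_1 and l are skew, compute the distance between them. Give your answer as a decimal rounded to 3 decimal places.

13.023

Common perpendicular direction n = (-1, 2, 5) × (4, -5, -5) = (15, 15, -3).
With w = (-10, -7, 3) − (3, 0, 10) = (-13, -7, -7), w · n = -279.
Distance = |w · n| / |n| = |-279| / √459 ≈ 13.023.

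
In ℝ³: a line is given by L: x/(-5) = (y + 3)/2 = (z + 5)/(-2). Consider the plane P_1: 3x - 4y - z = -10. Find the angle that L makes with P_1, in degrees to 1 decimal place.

45.8

L has direction (-5, 2, -2) through (0, -3, -5).
sin θ = |n·v| / (|n||v|) = |-21| / (√26 · √33) = 0.71693.
θ ≈ 45.8°.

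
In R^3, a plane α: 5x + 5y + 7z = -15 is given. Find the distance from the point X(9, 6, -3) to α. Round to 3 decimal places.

6.935

n·X − d = (5)·(9) + (5)·(6) + (7)·(-3) − (-15) = 69; |n| = √99.
Distance = |69| / √99 = 69/√99 ≈ 6.935.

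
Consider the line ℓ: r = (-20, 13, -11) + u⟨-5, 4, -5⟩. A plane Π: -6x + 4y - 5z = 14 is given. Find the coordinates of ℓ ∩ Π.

(-5, 1, 4)

Substitute r = (-20, 13, -11) + t(-5, 4, -5) into the plane: 227 + 71t = 14, so t = -3.
Intersection: (-20, 13, -11) + (-3)·(-5, 4, -5) = (-5, 1, 4).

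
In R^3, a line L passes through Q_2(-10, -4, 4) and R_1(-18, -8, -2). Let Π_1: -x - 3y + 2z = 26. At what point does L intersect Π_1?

A direction vector for L is R_1 − Q_2 = (-8, -4, -6).
Substitute r = (-10, -4, 4) + t(-8, -4, -6) into the plane: 30 + 8t = 26, so t = -1/2.
Intersection: (-10, -4, 4) + (-1/2)·(-8, -4, -6) = (-6, -2, 7).

(-6, -2, 7)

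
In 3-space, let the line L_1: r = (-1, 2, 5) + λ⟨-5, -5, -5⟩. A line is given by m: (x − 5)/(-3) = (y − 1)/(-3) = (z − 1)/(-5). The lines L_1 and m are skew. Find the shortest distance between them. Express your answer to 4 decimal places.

m has direction (-3, -3, -5) through (5, 1, 1).
Common perpendicular direction n = (-5, -5, -5) × (-3, -3, -5) = (10, -10, 0).
With w = (5, 1, 1) − (-1, 2, 5) = (6, -1, -4), w · n = 70.
Distance = |w · n| / |n| = |70| / √200 ≈ 4.9497.

4.9497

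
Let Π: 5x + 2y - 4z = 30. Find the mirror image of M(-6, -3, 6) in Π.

(14, 5, -10)

λ = (n·M − d)/|n|² = (-60 − 30)/45 = -2.
Reflection = M − 2λn = (-6, -3, 6) − (-4)·(5, 2, -4) = (14, 5, -10).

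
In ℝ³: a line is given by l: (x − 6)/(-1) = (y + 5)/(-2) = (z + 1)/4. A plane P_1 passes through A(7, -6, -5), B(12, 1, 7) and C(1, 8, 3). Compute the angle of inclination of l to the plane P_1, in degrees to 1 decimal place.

l has direction (-1, -2, 4) through (6, -5, -1).
AB = (5, 7, 12), AC = (-6, 14, 8); a normal to P_1 is AB × AC = (-112, -112, 112).
Using A: P_1 has equation -112x - 112y + 112z = -672.
sin θ = |n·v| / (|n||v|) = |784| / (√37632 · √21) = 0.88192.
θ ≈ 61.9°.

61.9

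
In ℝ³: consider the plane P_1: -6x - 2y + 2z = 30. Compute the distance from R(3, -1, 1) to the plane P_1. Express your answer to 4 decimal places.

6.6332

n·R − d = (-6)·(3) + (-2)·(-1) + (2)·(1) − 30 = -44; |n| = √44.
Distance = |-44| / √44 = 44/√44 ≈ 6.6332.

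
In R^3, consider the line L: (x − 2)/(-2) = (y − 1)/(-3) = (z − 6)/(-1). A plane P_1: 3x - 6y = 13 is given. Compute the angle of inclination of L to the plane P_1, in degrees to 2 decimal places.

28.56

L has direction (-2, -3, -1) through (2, 1, 6).
sin θ = |n·v| / (|n||v|) = |12| / (√45 · √14) = 0.47809.
θ ≈ 28.56°.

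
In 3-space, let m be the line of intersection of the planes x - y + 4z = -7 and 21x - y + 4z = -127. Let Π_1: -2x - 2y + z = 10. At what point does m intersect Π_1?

(-6, 1, 0)

Direction of m: (1, -1, 4) × (21, -1, 4) = (0, 80, 20).
A point on m: solving the two plane equations with y = 17 gives (-6, 17, 4).
Substitute r = (-6, 17, 4) + t(0, 80, 20) into the plane: -18 + (-140)t = 10, so t = -1/5.
Intersection: (-6, 17, 4) + (-1/5)·(0, 80, 20) = (-6, 1, 0).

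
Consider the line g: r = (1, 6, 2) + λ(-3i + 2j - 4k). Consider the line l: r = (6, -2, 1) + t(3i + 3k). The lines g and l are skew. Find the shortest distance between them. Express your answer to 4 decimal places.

Common perpendicular direction n = (-3, 2, -4) × (3, 0, 3) = (6, -3, -6).
With w = (6, -2, 1) − (1, 6, 2) = (5, -8, -1), w · n = 60.
Distance = |w · n| / |n| = |60| / √81 ≈ 6.6667.

6.6667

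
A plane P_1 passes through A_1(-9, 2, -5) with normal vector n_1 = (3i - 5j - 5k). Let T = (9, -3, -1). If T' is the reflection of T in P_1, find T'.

(3, 7, 9)

P_1: n_1·r = n_1·A_1 gives 3x - 5y - 5z = -12.
λ = (n·T − d)/|n|² = (47 − (-12))/59 = 1.
Reflection = T − 2λn = (9, -3, -1) − 2·(3, -5, -5) = (3, 7, 9).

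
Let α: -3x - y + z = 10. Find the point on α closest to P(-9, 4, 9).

(-3, 6, 7)

Foot = P − λn with λ = (n·P − d)/|n|² = (32 − 10)/11 = 2.
Foot = (-9, 4, 9) − 2·(-3, -1, 1) = (-3, 6, 7).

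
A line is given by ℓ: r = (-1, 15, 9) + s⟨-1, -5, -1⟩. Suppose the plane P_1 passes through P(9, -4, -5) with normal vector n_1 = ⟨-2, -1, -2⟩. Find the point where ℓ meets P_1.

(-4, 0, 6)

P_1: n_1·r = n_1·P gives -2x - y - 2z = -4.
Substitute r = (-1, 15, 9) + t(-1, -5, -1) into the plane: -31 + 9t = -4, so t = 3.
Intersection: (-1, 15, 9) + 3·(-1, -5, -1) = (-4, 0, 6).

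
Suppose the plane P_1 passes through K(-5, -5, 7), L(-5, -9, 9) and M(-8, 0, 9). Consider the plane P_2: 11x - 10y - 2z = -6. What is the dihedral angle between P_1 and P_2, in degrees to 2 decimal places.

70.21

KL = (0, -4, 2), KM = (-3, 5, 2); a normal to P_1 is KL × KM = (-18, -6, -12).
Using K: P_1 has equation -18x - 6y - 12z = 36.
cos θ = |n₁·n₂| / (|n₁||n₂|) = |-114| / (√504 · √225).
θ = arccos(0.33853) ≈ 70.21°.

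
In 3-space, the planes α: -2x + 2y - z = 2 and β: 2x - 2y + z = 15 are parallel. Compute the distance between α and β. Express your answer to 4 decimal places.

5.6667

Rescale β by 1/(-1): -2x + 2y - z = -15. Then distance = |2 − (-15)| / √9 ≈ 5.6667.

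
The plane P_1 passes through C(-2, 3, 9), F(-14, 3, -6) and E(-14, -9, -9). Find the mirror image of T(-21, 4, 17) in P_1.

(9, 10, -7)

CF = (-12, 0, -15), CE = (-12, -12, -18); a normal to P_1 is CF × CE = (-180, -36, 144).
Using C: P_1 has equation -180x - 36y + 144z = 1548.
λ = (n·T − d)/|n|² = (6084 − 1548)/54432 = 1/12.
Reflection = T − 2λn = (-21, 4, 17) − (1/6)·(-180, -36, 144) = (9, 10, -7).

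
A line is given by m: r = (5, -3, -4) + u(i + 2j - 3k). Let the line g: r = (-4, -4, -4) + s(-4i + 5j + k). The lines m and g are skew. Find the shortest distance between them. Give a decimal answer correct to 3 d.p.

6.816

Common perpendicular direction n = (1, 2, -3) × (-4, 5, 1) = (17, 11, 13).
With w = (-4, -4, -4) − (5, -3, -4) = (-9, -1, 0), w · n = -164.
Distance = |w · n| / |n| = |-164| / √579 ≈ 6.816.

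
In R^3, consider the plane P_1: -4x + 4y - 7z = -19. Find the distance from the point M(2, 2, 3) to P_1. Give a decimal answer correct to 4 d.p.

n·M − d = (-4)·(2) + (4)·(2) + (-7)·(3) − (-19) = -2; |n| = √81.
Distance = |-2| / √81 = 2/√81 ≈ 0.2222.

0.2222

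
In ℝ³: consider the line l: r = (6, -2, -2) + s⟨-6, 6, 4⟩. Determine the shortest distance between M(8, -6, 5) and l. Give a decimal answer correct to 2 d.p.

Taking (6, -2, -2) on l with direction v = (-6, 6, 4): w = M − (6, -2, -2) = (2, -4, 7), and w × v = (-58, -50, -12).
Distance = |w × v| / |v| = √6008 / √88 ≈ 8.26.

8.26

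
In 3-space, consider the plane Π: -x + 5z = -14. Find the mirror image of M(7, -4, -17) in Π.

λ = (n·M − d)/|n|² = (-92 − (-14))/26 = -3.
Reflection = M − 2λn = (7, -4, -17) − (-6)·(-1, 0, 5) = (1, -4, 13).

(1, -4, 13)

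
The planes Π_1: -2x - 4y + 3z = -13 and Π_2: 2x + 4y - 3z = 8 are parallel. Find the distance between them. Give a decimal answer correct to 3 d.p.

Rescale Π_2 by 1/(-1): -2x - 4y + 3z = -8. Then distance = |-13 − (-8)| / √29 ≈ 0.928.

0.928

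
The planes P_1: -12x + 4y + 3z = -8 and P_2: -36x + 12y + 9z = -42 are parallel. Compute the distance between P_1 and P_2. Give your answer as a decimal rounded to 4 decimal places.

0.4615

Rescale P_2 by 1/3: -12x + 4y + 3z = -14. Then distance = |-8 − (-14)| / √169 ≈ 0.4615.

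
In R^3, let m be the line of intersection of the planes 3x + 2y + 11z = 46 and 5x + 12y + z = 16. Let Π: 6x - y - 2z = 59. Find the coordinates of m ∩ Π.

(10, -3, 2)

Direction of m: (3, 2, 11) × (5, 12, 1) = (-130, 52, 26).
A point on m: solving the two plane equations with x = 30 gives (30, -11, -2).
Substitute r = (30, -11, -2) + t(-130, 52, 26) into the plane: 195 + (-884)t = 59, so t = 2/13.
Intersection: (30, -11, -2) + (2/13)·(-130, 52, 26) = (10, -3, 2).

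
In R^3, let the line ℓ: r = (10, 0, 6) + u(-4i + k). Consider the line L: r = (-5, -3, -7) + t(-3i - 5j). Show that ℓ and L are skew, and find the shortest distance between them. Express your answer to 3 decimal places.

15.649

Common perpendicular direction n = (-4, 0, 1) × (-3, -5, 0) = (5, -3, 20).
With w = (-5, -3, -7) − (10, 0, 6) = (-15, -3, -13), w · n = -326.
Since n ≠ 0 the lines are not parallel, and w · n = -326 ≠ 0 so they do not intersect; hence they are skew.
Distance = |w · n| / |n| = |-326| / √434 ≈ 15.649.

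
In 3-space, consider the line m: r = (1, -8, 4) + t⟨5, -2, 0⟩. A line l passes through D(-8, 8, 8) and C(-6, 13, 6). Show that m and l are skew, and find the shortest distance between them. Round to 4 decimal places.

7.7581

A direction vector for l is C − D = (2, 5, -2).
Common perpendicular direction n = (5, -2, 0) × (2, 5, -2) = (4, 10, 29).
With w = (-8, 8, 8) − (1, -8, 4) = (-9, 16, 4), w · n = 240.
Since n ≠ 0 the lines are not parallel, and w · n = 240 ≠ 0 so they do not intersect; hence they are skew.
Distance = |w · n| / |n| = |240| / √957 ≈ 7.7581.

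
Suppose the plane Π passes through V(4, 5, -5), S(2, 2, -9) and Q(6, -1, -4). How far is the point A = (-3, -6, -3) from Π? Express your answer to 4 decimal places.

VS = (-2, -3, -4), VQ = (2, -6, 1); a normal to Π is VS × VQ = (-27, -6, 18).
Using V: Π has equation -27x - 6y + 18z = -228.
n·A − d = (-27)·(-3) + (-6)·(-6) + (18)·(-3) − (-228) = 291; |n| = √1089.
Distance = |291| / √1089 = 291/√1089 ≈ 8.8182.

8.8182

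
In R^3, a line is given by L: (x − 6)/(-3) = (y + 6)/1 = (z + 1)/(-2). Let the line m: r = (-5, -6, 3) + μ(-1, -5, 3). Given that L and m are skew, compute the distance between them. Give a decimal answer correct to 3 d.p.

L has direction (-3, 1, -2) through (6, -6, -1).
Common perpendicular direction n = (-3, 1, -2) × (-1, -5, 3) = (-7, 11, 16).
With w = (-5, -6, 3) − (6, -6, -1) = (-11, 0, 4), w · n = 141.
Distance = |w · n| / |n| = |141| / √426 ≈ 6.831.

6.831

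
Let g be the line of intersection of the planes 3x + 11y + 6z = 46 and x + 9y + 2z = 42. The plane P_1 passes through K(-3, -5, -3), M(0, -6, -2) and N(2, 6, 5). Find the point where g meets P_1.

Direction of g: (3, 11, 6) × (1, 9, 2) = (-32, 0, 16).
A point on g: solving the two plane equations with x = -13 gives (-13, 5, 5).
KM = (3, -1, 1), KN = (5, 11, 8); a normal to P_1 is KM × KN = (-19, -19, 38).
Using K: P_1 has equation -19x - 19y + 38z = 38.
Substitute r = (-13, 5, 5) + t(-32, 0, 16) into the plane: 342 + 1216t = 38, so t = -1/4.
Intersection: (-13, 5, 5) + (-1/4)·(-32, 0, 16) = (-5, 5, 1).

(-5, 5, 1)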